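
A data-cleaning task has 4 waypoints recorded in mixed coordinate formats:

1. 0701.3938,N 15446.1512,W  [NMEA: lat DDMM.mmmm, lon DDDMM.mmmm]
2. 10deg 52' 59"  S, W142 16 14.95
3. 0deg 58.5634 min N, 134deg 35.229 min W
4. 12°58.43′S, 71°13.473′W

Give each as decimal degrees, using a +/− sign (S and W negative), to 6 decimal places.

1. 7.023230, -154.769187
2. -10.883056, -142.270819
3. 0.976057, -134.587150
4. -12.973833, -71.224550

Point 1:
  Lat: degrees = first 2 digits = 7, minutes = 1.3938; 7 + 1.3938/60 = 7.0232300
  N ⇒ keep positive
  λ: split at 3 digits → 154° and 46.1512′; 154 + 46.1512/60 = 154.7691867
  W ⇒ negate
Point 2:
  φ: 10° + 52/60 + 59/3600 = 10 + 0.866667 + 0.016389 = 10.8830556
  hemisphere S, so the sign is −
  Lon: 142 + 16/60 + 14.95/3600 = 142.2708194
  W ⇒ negate
Point 3:
  Lat: 0 + 58.5634/60 = 0.9760567
  N ⇒ keep positive
  Longitude: 35.229′ = 0.587150°; total 134.5871500
  W ⇒ negate
Point 4:
  Latitude: 58.43′ = 0.973833°; total 12.9738333
  hemisphere S, so the sign is −
  λ: 71 + 13.473/60 = 71.2245500
  W ⇒ negate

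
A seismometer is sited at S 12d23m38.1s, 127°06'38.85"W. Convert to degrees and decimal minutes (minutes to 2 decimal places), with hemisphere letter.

Lat: 23 + 38.1/60 = 23.6350′
λ: seconds/60 = 0.64750; minutes = 6 + 0.64750 = 6.6475

12° 23.64′ S, 127° 6.65′ W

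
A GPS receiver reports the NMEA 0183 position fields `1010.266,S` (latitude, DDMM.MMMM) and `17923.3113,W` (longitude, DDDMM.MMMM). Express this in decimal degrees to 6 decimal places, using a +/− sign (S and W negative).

-10.171100, -179.388522

φ: split at 2 digits → 10° and 10.266′; 10 + 10.266/60 = 10.1711000
S ⇒ negate
λ: degrees = first 3 digits = 179, minutes = 23.3113; 179 + 23.3113/60 = 179.3885217
W ⇒ negate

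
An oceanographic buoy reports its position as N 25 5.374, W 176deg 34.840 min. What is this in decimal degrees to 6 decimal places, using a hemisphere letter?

25.089567° N, 176.580667° W

Lat: 5.374′ = 0.089567°; total 25.0895667
λ: 176 + 34.84/60 = 176.5806667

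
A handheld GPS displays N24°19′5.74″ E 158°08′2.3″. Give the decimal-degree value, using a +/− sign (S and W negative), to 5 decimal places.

Latitude: 24 + 19/60 + 5.74/3600 = 24.318261
N ⇒ keep positive
Lon: 158 + 8/60 + 2.3/3600 = 158.133972
E ⇒ keep positive

24.31826, 158.13397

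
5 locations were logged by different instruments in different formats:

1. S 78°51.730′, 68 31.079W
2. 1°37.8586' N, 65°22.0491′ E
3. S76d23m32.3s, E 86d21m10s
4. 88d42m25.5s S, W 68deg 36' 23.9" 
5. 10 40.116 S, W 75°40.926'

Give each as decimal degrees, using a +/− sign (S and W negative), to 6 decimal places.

Point 1:
  Latitude: 51.73′ = 0.862167°; total 78.8621667
  S ⇒ negate
  Longitude: 31.079′ = 0.517983°; total 68.5179833
  W ⇒ negate
Point 2:
  Latitude: 1 + 37.8586/60 = 1.6309767
  N ⇒ keep positive
  Longitude: 22.0491′ = 0.367485°; total 65.3674850
  E ⇒ keep positive
Point 3:
  Latitude: 76° + 23/60 + 32.3/3600 = 76 + 0.383333 + 0.008972 = 76.3923056
  hemisphere S, so the sign is −
  λ: 21′ + 10″ = 21.16667′; 86 + 21.16667/60 = 86.3527778
  E → positive
Point 4:
  Latitude: 42′ + 25.5″ = 42.42500′; 88 + 42.42500/60 = 88.7070833
  S → negative
  Lon: 36′ + 23.9″ = 36.39833′; 68 + 36.39833/60 = 68.6066389
  W ⇒ negate
Point 5:
  Latitude: 10 + 40.116/60 = 10.6686000
  S → negative
  λ: 75 + 40.926/60 = 75.6821000
  hemisphere W, so the sign is −

1. -78.862167, -68.517983
2. 1.630977, 65.367485
3. -76.392306, 86.352778
4. -88.707083, -68.606639
5. -10.668600, -75.682100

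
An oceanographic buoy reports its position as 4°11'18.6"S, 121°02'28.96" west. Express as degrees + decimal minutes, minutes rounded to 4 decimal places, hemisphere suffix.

Lat: 11 + 18.6/60 = 11.310000′
λ: seconds/60 = 0.48267; minutes = 2 + 0.48267 = 2.482667

4° 11.3100′ S, 121° 2.4827′ W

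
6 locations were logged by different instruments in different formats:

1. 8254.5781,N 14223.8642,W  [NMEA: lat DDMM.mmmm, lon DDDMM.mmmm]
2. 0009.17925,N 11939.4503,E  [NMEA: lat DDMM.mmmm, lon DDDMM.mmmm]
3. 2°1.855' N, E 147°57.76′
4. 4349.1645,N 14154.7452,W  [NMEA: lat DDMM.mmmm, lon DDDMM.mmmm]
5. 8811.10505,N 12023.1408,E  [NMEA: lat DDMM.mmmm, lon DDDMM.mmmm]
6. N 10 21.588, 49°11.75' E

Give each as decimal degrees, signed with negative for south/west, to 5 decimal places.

1. 82.90964, -142.39774
2. 0.15299, 119.65751
3. 2.03092, 147.96267
4. 43.81941, -141.91242
5. 88.18508, 120.38568
6. 10.35980, 49.19583

Point 1:
  Lat: degrees = first 2 digits = 82, minutes = 54.5781; 82 + 54.5781/60 = 82.909635
  N → positive
  λ: degrees = first 3 digits = 142, minutes = 23.8642; 142 + 23.8642/60 = 142.397737
  W → negative
Point 2:
  Latitude: degrees = first 2 digits = 0, minutes = 9.17925; 0 + 9.17925/60 = 0.152988
  N ⇒ keep positive
  λ: degrees = first 3 digits = 119, minutes = 39.4503; 119 + 39.4503/60 = 119.657505
  E → positive
Point 3:
  Latitude: 1.855′ = 0.030917°; total 2.030917
  N ⇒ keep positive
  Lon: 57.76′ = 0.962667°; total 147.962667
  E → positive
Point 4:
  φ: degrees = first 2 digits = 43, minutes = 49.1645; 43 + 49.1645/60 = 43.819408
  N ⇒ keep positive
  Lon: split at 3 digits → 141° and 54.7452′; 141 + 54.7452/60 = 141.912420
  hemisphere W, so the sign is −
Point 5:
  Lat: split at 2 digits → 88° and 11.10505′; 88 + 11.10505/60 = 88.185084
  N → positive
  Longitude: split at 3 digits → 120° and 23.1408′; 120 + 23.1408/60 = 120.385680
  E ⇒ keep positive
Point 6:
  φ: 21.588′ = 0.359800°; total 10.359800
  N ⇒ keep positive
  λ: 11.75′ = 0.195833°; total 49.195833
  E ⇒ keep positive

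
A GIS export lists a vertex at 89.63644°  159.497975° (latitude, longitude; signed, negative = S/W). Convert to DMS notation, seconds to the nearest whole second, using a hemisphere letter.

89°38′11″ N, 159°29′53″ E

Latitude: 0.636440 × 60 = 38.18640′ → 38′, remainder × 60 = 11.18″
Longitude: 0.497975 × 60 = 29.87850′ → 29′, remainder × 60 = 52.71″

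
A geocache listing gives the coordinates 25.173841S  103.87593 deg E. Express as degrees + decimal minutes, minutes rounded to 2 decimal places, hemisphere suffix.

25° 10.43′ S, 103° 52.56′ E

φ: 25° + 0.173841 × 60 = 25° 10.4305′
λ: 103° + 0.875930 × 60 = 103° 52.5558′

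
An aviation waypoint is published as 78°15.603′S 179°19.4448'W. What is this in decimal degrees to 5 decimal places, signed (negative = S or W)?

-78.26005, -179.32408

Latitude: 78 + 15.603/60 = 78.260050
S ⇒ negate
Longitude: 19.4448′ = 0.324080°; total 179.324080
hemisphere W, so the sign is −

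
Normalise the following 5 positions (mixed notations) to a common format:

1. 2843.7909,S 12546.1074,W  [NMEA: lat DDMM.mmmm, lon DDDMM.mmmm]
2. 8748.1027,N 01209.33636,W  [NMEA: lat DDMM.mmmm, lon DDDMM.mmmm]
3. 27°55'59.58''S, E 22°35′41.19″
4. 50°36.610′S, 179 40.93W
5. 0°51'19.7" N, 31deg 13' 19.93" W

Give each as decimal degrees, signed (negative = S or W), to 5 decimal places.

Point 1:
  Lat: degrees = first 2 digits = 28, minutes = 43.7909; 28 + 43.7909/60 = 28.729848
  S ⇒ negate
  Lon: degrees = first 3 digits = 125, minutes = 46.1074; 125 + 46.1074/60 = 125.768457
  W ⇒ negate
Point 2:
  Latitude: split at 2 digits → 87° and 48.1027′; 87 + 48.1027/60 = 87.801712
  N → positive
  Lon: split at 3 digits → 012° and 9.33636′; 12 + 9.33636/60 = 12.155606
  W ⇒ negate
Point 3:
  Latitude: 27 + 55/60 + 59.58/3600 = 27.933217
  S → negative
  Longitude: 22 + 35/60 + 41.19/3600 = 22.594775
  E ⇒ keep positive
Point 4:
  Latitude: 50 + 36.61/60 = 50.610167
  S → negative
  Lon: 40.93′ = 0.682167°; total 179.682167
  hemisphere W, so the sign is −
Point 5:
  Latitude: 51′ + 19.7″ = 51.32833′; 0 + 51.32833/60 = 0.855472
  N ⇒ keep positive
  Longitude: 13′ + 19.93″ = 13.33217′; 31 + 13.33217/60 = 31.222203
  W → negative

1. -28.72985, -125.76846
2. 87.80171, -12.15561
3. -27.93322, 22.59478
4. -50.61017, -179.68217
5. 0.85547, -31.22220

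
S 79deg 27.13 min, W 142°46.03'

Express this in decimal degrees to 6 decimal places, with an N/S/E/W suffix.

79.452167° S, 142.767167° W

Lat: 79 + 27.13/60 = 79.4521667
Lon: 142 + 46.03/60 = 142.7671667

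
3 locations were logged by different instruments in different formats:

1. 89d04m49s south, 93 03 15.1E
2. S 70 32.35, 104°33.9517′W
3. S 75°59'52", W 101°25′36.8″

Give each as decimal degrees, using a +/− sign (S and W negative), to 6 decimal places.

1. -89.080278, 93.054194
2. -70.539167, -104.565862
3. -75.997778, -101.426889

Point 1:
  Lat: 89 + 4/60 + 49/3600 = 89.0802778
  hemisphere S, so the sign is −
  Longitude: 93 + 3/60 + 15.1/3600 = 93.0541944
  E ⇒ keep positive
Point 2:
  Latitude: 32.35′ = 0.539167°; total 70.5391667
  hemisphere S, so the sign is −
  Longitude: 104 + 33.9517/60 = 104.5658617
  W → negative
Point 3:
  Lat: 75° + 59/60 + 52/3600 = 75 + 0.983333 + 0.014444 = 75.9977778
  S ⇒ negate
  Lon: 25′ + 36.8″ = 25.61333′; 101 + 25.61333/60 = 101.4268889
  W ⇒ negate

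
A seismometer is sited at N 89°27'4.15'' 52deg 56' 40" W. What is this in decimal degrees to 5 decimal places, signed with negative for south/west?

89.45115, -52.94444

Latitude: 89 + 27/60 + 4.15/3600 = 89.451153
N ⇒ keep positive
Longitude: 52° + 56/60 + 40/3600 = 52 + 0.933333 + 0.011111 = 52.944444
W → negative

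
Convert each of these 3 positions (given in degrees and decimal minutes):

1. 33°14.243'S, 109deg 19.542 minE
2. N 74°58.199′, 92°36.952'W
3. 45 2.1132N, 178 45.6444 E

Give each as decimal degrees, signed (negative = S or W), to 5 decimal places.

Point 1:
  Lat: 14.243′ = 0.237383°; total 33.237383
  S ⇒ negate
  Lon: 19.542′ = 0.325700°; total 109.325700
  E → positive
Point 2:
  φ: 74 + 58.199/60 = 74.969983
  N ⇒ keep positive
  Lon: 92 + 36.952/60 = 92.615867
  hemisphere W, so the sign is −
Point 3:
  Latitude: 45 + 2.1132/60 = 45.035220
  N ⇒ keep positive
  Longitude: 178 + 45.6444/60 = 178.760740
  E → positive

1. -33.23738, 109.32570
2. 74.96998, -92.61587
3. 45.03522, 178.76074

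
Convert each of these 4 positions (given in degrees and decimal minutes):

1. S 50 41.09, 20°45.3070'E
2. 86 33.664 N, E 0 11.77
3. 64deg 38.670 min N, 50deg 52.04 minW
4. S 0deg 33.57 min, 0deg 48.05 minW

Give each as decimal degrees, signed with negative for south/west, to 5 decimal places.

1. -50.68483, 20.75512
2. 86.56107, 0.19617
3. 64.64450, -50.86733
4. -0.55950, -0.80083

Point 1:
  Latitude: 50 + 41.09/60 = 50.684833
  hemisphere S, so the sign is −
  Lon: 45.307′ = 0.755117°; total 20.755117
  E → positive
Point 2:
  Latitude: 86 + 33.664/60 = 86.561067
  N → positive
  Longitude: 0 + 11.77/60 = 0.196167
  E → positive
Point 3:
  Lat: 64 + 38.67/60 = 64.644500
  N ⇒ keep positive
  λ: 52.04′ = 0.867333°; total 50.867333
  hemisphere W, so the sign is −
Point 4:
  φ: 33.57′ = 0.559500°; total 0.559500
  S ⇒ negate
  Longitude: 0 + 48.05/60 = 0.800833
  hemisphere W, so the sign is −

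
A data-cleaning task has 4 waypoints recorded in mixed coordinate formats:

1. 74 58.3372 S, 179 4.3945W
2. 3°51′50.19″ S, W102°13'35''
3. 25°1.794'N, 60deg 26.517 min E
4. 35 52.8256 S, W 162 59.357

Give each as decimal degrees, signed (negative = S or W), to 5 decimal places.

Point 1:
  φ: 74 + 58.3372/60 = 74.972287
  S → negative
  Longitude: 4.3945′ = 0.073242°; total 179.073242
  hemisphere W, so the sign is −
Point 2:
  Latitude: 51′ + 50.19″ = 51.83650′; 3 + 51.83650/60 = 3.863942
  S ⇒ negate
  λ: 102 + 13/60 + 35/3600 = 102.226389
  W ⇒ negate
Point 3:
  Latitude: 25 + 1.794/60 = 25.029900
  N ⇒ keep positive
  Lon: 60 + 26.517/60 = 60.441950
  E → positive
Point 4:
  φ: 52.8256′ = 0.880427°; total 35.880427
  hemisphere S, so the sign is −
  λ: 162 + 59.357/60 = 162.989283
  W → negative

1. -74.97229, -179.07324
2. -3.86394, -102.22639
3. 25.02990, 60.44195
4. -35.88043, -162.98928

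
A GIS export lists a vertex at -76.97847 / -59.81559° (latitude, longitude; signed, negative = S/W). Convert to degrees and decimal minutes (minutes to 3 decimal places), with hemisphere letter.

Latitude is negative → S; |value| = 76.978470
φ: fractional part 0.978470 → 58.70820 minutes
Longitude is negative → W; |value| = 59.815590
λ: minutes = (59.815590 − 59) × 60 = 48.93540

76° 58.708′ S, 59° 48.935′ W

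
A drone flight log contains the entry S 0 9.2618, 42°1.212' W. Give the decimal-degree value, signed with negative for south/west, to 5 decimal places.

-0.15436, -42.02020

Lat: 0 + 9.2618/60 = 0.154363
S → negative
Lon: 1.212′ = 0.020200°; total 42.020200
W ⇒ negate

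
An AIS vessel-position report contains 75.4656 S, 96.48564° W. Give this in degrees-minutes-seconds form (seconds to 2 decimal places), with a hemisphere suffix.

75°27′56.16″ S, 96°29′8.30″ W

φ: whole degrees 75; 27.93600′ → 27′ and 56.1600″
Lon: 0.485640° → 29.13840′; 0.13840 × 60 = 8.3040″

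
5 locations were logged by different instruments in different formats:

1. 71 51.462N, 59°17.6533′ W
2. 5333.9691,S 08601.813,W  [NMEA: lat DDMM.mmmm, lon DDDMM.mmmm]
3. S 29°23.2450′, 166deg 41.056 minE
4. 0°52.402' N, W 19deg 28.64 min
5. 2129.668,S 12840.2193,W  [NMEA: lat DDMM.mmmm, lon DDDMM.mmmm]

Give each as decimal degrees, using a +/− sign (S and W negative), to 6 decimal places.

Point 1:
  Latitude: 71 + 51.462/60 = 71.8577000
  N ⇒ keep positive
  λ: 59 + 17.6533/60 = 59.2942217
  W → negative
Point 2:
  φ: split at 2 digits → 53° and 33.9691′; 53 + 33.9691/60 = 53.5661517
  S ⇒ negate
  Longitude: split at 3 digits → 086° and 1.813′; 86 + 1.813/60 = 86.0302167
  W → negative
Point 3:
  Latitude: 29 + 23.245/60 = 29.3874167
  hemisphere S, so the sign is −
  Longitude: 41.056′ = 0.684267°; total 166.6842667
  E → positive
Point 4:
  Lat: 52.402′ = 0.873367°; total 0.8733667
  N ⇒ keep positive
  λ: 28.64′ = 0.477333°; total 19.4773333
  W ⇒ negate
Point 5:
  Latitude: degrees = first 2 digits = 21, minutes = 29.668; 21 + 29.668/60 = 21.4944667
  hemisphere S, so the sign is −
  λ: degrees = first 3 digits = 128, minutes = 40.2193; 128 + 40.2193/60 = 128.6703217
  hemisphere W, so the sign is −

1. 71.857700, -59.294222
2. -53.566152, -86.030217
3. -29.387417, 166.684267
4. 0.873367, -19.477333
5. -21.494467, -128.670322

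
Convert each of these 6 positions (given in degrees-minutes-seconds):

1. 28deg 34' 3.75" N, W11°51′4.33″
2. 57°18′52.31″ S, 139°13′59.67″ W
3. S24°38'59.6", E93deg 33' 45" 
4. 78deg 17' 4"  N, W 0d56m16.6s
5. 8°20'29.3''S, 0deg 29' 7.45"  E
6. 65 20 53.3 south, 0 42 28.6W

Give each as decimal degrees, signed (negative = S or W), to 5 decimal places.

1. 28.56771, -11.85120
2. -57.31453, -139.23324
3. -24.64989, 93.56250
4. 78.28444, -0.93794
5. -8.34147, 0.48540
6. -65.34814, -0.70794

Point 1:
  φ: 28° + 34/60 + 3.75/3600 = 28 + 0.566667 + 0.001042 = 28.567708
  N ⇒ keep positive
  Longitude: 51′ + 4.33″ = 51.07217′; 11 + 51.07217/60 = 11.851203
  hemisphere W, so the sign is −
Point 2:
  Latitude: 57 + 18/60 + 52.31/3600 = 57.314531
  hemisphere S, so the sign is −
  λ: 139° + 13/60 + 59.67/3600 = 139 + 0.216667 + 0.016575 = 139.233242
  W ⇒ negate
Point 3:
  Latitude: 24° + 38/60 + 59.6/3600 = 24 + 0.633333 + 0.016556 = 24.649889
  S → negative
  λ: 33′ + 45″ = 33.75000′; 93 + 33.75000/60 = 93.562500
  E → positive
Point 4:
  Lat: 17′ + 4″ = 17.06667′; 78 + 17.06667/60 = 78.284444
  N → positive
  Lon: 0° + 56/60 + 16.6/3600 = 0 + 0.933333 + 0.004611 = 0.937944
  W ⇒ negate
Point 5:
  Lat: 8° + 20/60 + 29.3/3600 = 8 + 0.333333 + 0.008139 = 8.341472
  S ⇒ negate
  Longitude: 0° + 29/60 + 7.45/3600 = 0 + 0.483333 + 0.002069 = 0.485403
  E → positive
Point 6:
  Lat: 20′ + 53.3″ = 20.88833′; 65 + 20.88833/60 = 65.348139
  S ⇒ negate
  Lon: 0° + 42/60 + 28.6/3600 = 0 + 0.700000 + 0.007944 = 0.707944
  W → negative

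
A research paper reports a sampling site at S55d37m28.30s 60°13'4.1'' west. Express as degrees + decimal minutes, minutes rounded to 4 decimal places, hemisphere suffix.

φ: 37 + 28.3/60 = 37.471667′
Lon: seconds/60 = 0.06833; minutes = 13 + 0.06833 = 13.068333

55° 37.4717′ S, 60° 13.0683′ W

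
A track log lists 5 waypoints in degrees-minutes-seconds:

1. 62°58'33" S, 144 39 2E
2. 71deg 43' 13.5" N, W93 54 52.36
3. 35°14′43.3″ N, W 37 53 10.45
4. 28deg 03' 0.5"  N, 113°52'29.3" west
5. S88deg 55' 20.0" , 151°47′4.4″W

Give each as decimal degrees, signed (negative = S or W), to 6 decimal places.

Point 1:
  φ: 62° + 58/60 + 33/3600 = 62 + 0.966667 + 0.009167 = 62.9758333
  S ⇒ negate
  Longitude: 144° + 39/60 + 2/3600 = 144 + 0.650000 + 0.000556 = 144.6505556
  E ⇒ keep positive
Point 2:
  Latitude: 71 + 43/60 + 13.5/3600 = 71.7204167
  N ⇒ keep positive
  Longitude: 54′ + 52.36″ = 54.87267′; 93 + 54.87267/60 = 93.9145444
  W ⇒ negate
Point 3:
  φ: 14′ + 43.3″ = 14.72167′; 35 + 14.72167/60 = 35.2453611
  N ⇒ keep positive
  Lon: 37° + 53/60 + 10.45/3600 = 37 + 0.883333 + 0.002903 = 37.8862361
  W → negative
Point 4:
  φ: 28 + 3/60 + 0.5/3600 = 28.0501389
  N → positive
  Lon: 113 + 52/60 + 29.3/3600 = 113.8748056
  hemisphere W, so the sign is −
Point 5:
  φ: 88° + 55/60 + 20/3600 = 88 + 0.916667 + 0.005556 = 88.9222222
  hemisphere S, so the sign is −
  Longitude: 151 + 47/60 + 4.4/3600 = 151.7845556
  W ⇒ negate

1. -62.975833, 144.650556
2. 71.720417, -93.914544
3. 35.245361, -37.886236
4. 28.050139, -113.874806
5. -88.922222, -151.784556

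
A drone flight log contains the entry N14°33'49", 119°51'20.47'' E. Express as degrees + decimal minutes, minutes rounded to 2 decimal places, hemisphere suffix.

Latitude: seconds/60 = 0.81667; minutes = 33 + 0.81667 = 33.8167
Lon: seconds/60 = 0.34117; minutes = 51 + 0.34117 = 51.3412

14° 33.82′ N, 119° 51.34′ E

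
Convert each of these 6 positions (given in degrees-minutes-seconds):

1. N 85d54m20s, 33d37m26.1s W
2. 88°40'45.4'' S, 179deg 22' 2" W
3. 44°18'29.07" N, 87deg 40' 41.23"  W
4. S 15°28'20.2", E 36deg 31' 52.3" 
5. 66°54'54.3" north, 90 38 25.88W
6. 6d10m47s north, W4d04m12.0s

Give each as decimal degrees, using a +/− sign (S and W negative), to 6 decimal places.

1. 85.905556, -33.623917
2. -88.679278, -179.367222
3. 44.308075, -87.678119
4. -15.472278, 36.531194
5. 66.915083, -90.640522
6. 6.179722, -4.070000

Point 1:
  Lat: 85 + 54/60 + 20/3600 = 85.9055556
  N ⇒ keep positive
  Lon: 37′ + 26.1″ = 37.43500′; 33 + 37.43500/60 = 33.6239167
  W → negative
Point 2:
  Latitude: 40′ + 45.4″ = 40.75667′; 88 + 40.75667/60 = 88.6792778
  S ⇒ negate
  Lon: 179 + 22/60 + 2/3600 = 179.3672222
  W → negative
Point 3:
  Lat: 44° + 18/60 + 29.07/3600 = 44 + 0.300000 + 0.008075 = 44.3080750
  N ⇒ keep positive
  Lon: 87° + 40/60 + 41.23/3600 = 87 + 0.666667 + 0.011453 = 87.6781194
  W → negative
Point 4:
  Lat: 28′ + 20.2″ = 28.33667′; 15 + 28.33667/60 = 15.4722778
  S ⇒ negate
  Longitude: 36° + 31/60 + 52.3/3600 = 36 + 0.516667 + 0.014528 = 36.5311944
  E → positive
Point 5:
  φ: 54′ + 54.3″ = 54.90500′; 66 + 54.90500/60 = 66.9150833
  N ⇒ keep positive
  Longitude: 38′ + 25.88″ = 38.43133′; 90 + 38.43133/60 = 90.6405222
  hemisphere W, so the sign is −
Point 6:
  Latitude: 6 + 10/60 + 47/3600 = 6.1797222
  N → positive
  λ: 4° + 4/60 + 12/3600 = 4 + 0.066667 + 0.003333 = 4.0700000
  hemisphere W, so the sign is −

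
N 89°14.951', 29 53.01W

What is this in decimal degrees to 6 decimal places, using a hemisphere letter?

Latitude: 89 + 14.951/60 = 89.2491833
Lon: 29 + 53.01/60 = 29.8835000

89.249183° N, 29.883500° W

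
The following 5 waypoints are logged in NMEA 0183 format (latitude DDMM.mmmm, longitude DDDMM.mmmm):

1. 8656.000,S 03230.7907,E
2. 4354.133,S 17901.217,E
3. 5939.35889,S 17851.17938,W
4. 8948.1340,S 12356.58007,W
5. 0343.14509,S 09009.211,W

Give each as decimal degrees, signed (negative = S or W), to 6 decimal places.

1. -86.933333, 32.513178
2. -43.902217, 179.020283
3. -59.655982, -178.852990
4. -89.802233, -123.943001
5. -3.719085, -90.153517

Point 1:
  Lat: degrees = first 2 digits = 86, minutes = 56; 86 + 56/60 = 86.9333333
  S ⇒ negate
  λ: degrees = first 3 digits = 32, minutes = 30.7907; 32 + 30.7907/60 = 32.5131783
  E ⇒ keep positive
Point 2:
  φ: degrees = first 2 digits = 43, minutes = 54.133; 43 + 54.133/60 = 43.9022167
  S → negative
  Lon: degrees = first 3 digits = 179, minutes = 1.217; 179 + 1.217/60 = 179.0202833
  E → positive
Point 3:
  Latitude: split at 2 digits → 59° and 39.35889′; 59 + 39.35889/60 = 59.6559815
  hemisphere S, so the sign is −
  Lon: split at 3 digits → 178° and 51.17938′; 178 + 51.17938/60 = 178.8529897
  W → negative
Point 4:
  Lat: degrees = first 2 digits = 89, minutes = 48.134; 89 + 48.134/60 = 89.8022333
  S ⇒ negate
  λ: degrees = first 3 digits = 123, minutes = 56.58007; 123 + 56.58007/60 = 123.9430012
  W → negative
Point 5:
  Lat: degrees = first 2 digits = 3, minutes = 43.14509; 3 + 43.14509/60 = 3.7190848
  S → negative
  λ: split at 3 digits → 090° and 9.211′; 90 + 9.211/60 = 90.1535167
  hemisphere W, so the sign is −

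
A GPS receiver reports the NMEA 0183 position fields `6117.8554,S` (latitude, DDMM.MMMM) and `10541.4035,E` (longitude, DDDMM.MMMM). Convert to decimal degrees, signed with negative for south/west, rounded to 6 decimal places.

φ: split at 2 digits → 61° and 17.8554′; 61 + 17.8554/60 = 61.2975900
S → negative
Lon: split at 3 digits → 105° and 41.4035′; 105 + 41.4035/60 = 105.6900583
E → positive

-61.297590, 105.690058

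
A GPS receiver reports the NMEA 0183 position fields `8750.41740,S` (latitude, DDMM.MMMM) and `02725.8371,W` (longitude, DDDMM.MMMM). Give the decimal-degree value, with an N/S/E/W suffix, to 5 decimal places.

87.84029° S, 27.43062° W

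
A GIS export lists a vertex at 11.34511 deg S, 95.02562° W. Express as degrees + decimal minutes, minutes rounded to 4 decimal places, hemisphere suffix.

Lat: 11° + 0.345110 × 60 = 11° 20.706600′
Longitude: minutes = (95.025620 − 95) × 60 = 1.537200

11° 20.7066′ S, 95° 1.5372′ W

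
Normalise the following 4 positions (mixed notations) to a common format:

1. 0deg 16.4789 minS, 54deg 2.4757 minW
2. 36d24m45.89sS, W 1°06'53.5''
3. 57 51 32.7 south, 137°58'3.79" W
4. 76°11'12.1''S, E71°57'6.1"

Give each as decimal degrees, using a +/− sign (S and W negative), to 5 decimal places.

1. -0.27465, -54.04126
2. -36.41275, -1.11486
3. -57.85908, -137.96772
4. -76.18669, 71.95169

Point 1:
  φ: 16.4789′ = 0.274648°; total 0.274648
  hemisphere S, so the sign is −
  Longitude: 54 + 2.4757/60 = 54.041262
  W ⇒ negate
Point 2:
  Lat: 24′ + 45.89″ = 24.76483′; 36 + 24.76483/60 = 36.412747
  hemisphere S, so the sign is −
  Lon: 1° + 6/60 + 53.5/3600 = 1 + 0.100000 + 0.014861 = 1.114861
  W → negative
Point 3:
  φ: 57° + 51/60 + 32.7/3600 = 57 + 0.850000 + 0.009083 = 57.859083
  S → negative
  Longitude: 58′ + 3.79″ = 58.06317′; 137 + 58.06317/60 = 137.967719
  W → negative
Point 4:
  φ: 76 + 11/60 + 12.1/3600 = 76.186694
  S ⇒ negate
  Longitude: 57′ + 6.1″ = 57.10167′; 71 + 57.10167/60 = 71.951694
  E ⇒ keep positive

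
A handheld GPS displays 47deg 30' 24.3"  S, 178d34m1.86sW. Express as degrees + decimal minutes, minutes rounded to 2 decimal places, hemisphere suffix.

47° 30.41′ S, 178° 34.03′ W

Latitude: 30 + 24.3/60 = 30.4050′
λ: 34 + 1.86/60 = 34.0310′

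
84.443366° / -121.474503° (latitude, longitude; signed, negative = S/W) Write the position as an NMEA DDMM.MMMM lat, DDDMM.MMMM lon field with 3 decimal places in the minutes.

8426.602,N / 12128.470,W

Lat: fractional part 0.443366 → 26.60196 minutes
Longitude is negative → W; |value| = 121.474503
λ: fractional part 0.474503 → 28.47018 minutes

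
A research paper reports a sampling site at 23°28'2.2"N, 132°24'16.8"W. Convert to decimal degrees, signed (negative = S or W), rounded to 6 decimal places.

23.467278, -132.404667

Lat: 23° + 28/60 + 2.2/3600 = 23 + 0.466667 + 0.000611 = 23.4672778
N ⇒ keep positive
Longitude: 132° + 24/60 + 16.8/3600 = 132 + 0.400000 + 0.004667 = 132.4046667
W → negative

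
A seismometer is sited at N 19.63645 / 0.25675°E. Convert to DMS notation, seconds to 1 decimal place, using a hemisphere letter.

19°38′11.2″ N, 0°15′24.3″ E

Latitude: whole degrees 19; 38.18700′ → 38′ and 11.220″
λ: whole degrees 0; 15.40500′ → 15′ and 24.300″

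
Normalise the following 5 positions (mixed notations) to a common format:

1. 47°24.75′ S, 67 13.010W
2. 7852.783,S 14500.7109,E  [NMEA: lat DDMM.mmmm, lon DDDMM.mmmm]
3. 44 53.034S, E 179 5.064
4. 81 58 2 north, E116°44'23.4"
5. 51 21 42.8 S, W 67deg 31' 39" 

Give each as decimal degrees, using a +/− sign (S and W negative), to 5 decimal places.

1. -47.41250, -67.21683
2. -78.87972, 145.01185
3. -44.88390, 179.08440
4. 81.96722, 116.73983
5. -51.36189, -67.52750

Point 1:
  φ: 47 + 24.75/60 = 47.412500
  hemisphere S, so the sign is −
  λ: 13.01′ = 0.216833°; total 67.216833
  W ⇒ negate
Point 2:
  Latitude: degrees = first 2 digits = 78, minutes = 52.783; 78 + 52.783/60 = 78.879717
  S → negative
  Longitude: degrees = first 3 digits = 145, minutes = 0.7109; 145 + 0.7109/60 = 145.011848
  E ⇒ keep positive
Point 3:
  Latitude: 44 + 53.034/60 = 44.883900
  S → negative
  Lon: 5.064′ = 0.084400°; total 179.084400
  E → positive
Point 4:
  Latitude: 58′ + 2″ = 58.03333′; 81 + 58.03333/60 = 81.967222
  N ⇒ keep positive
  Lon: 44′ + 23.4″ = 44.39000′; 116 + 44.39000/60 = 116.739833
  E ⇒ keep positive
Point 5:
  φ: 21′ + 42.8″ = 21.71333′; 51 + 21.71333/60 = 51.361889
  hemisphere S, so the sign is −
  λ: 67° + 31/60 + 39/3600 = 67 + 0.516667 + 0.010833 = 67.527500
  W ⇒ negate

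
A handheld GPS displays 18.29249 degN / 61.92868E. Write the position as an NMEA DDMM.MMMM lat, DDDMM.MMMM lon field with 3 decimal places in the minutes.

Latitude: minutes = (18.292490 − 18) × 60 = 17.54940
Lon: minutes = (61.928680 − 61) × 60 = 55.72080

1817.549,N / 06155.721,E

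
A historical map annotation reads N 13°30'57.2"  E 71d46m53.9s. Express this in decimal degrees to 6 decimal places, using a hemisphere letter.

13.515889° N, 71.781639° E

φ: 13 + 30/60 + 57.2/3600 = 13.5158889
Lon: 71 + 46/60 + 53.9/3600 = 71.7816389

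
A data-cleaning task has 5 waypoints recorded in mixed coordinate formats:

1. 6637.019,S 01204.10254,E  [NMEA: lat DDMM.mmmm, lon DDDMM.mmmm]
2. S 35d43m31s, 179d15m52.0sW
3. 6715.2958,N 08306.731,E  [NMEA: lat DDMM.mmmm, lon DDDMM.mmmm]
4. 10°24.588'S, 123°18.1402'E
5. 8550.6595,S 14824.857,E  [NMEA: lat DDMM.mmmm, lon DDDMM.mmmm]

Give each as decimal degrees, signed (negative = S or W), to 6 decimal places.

Point 1:
  φ: degrees = first 2 digits = 66, minutes = 37.019; 66 + 37.019/60 = 66.6169833
  S ⇒ negate
  Lon: degrees = first 3 digits = 12, minutes = 4.10254; 12 + 4.10254/60 = 12.0683757
  E ⇒ keep positive
Point 2:
  Latitude: 35° + 43/60 + 31/3600 = 35 + 0.716667 + 0.008611 = 35.7252778
  S ⇒ negate
  λ: 179 + 15/60 + 52/3600 = 179.2644444
  W ⇒ negate
Point 3:
  Latitude: split at 2 digits → 67° and 15.2958′; 67 + 15.2958/60 = 67.2549300
  N ⇒ keep positive
  λ: degrees = first 3 digits = 83, minutes = 6.731; 83 + 6.731/60 = 83.1121833
  E ⇒ keep positive
Point 4:
  Latitude: 24.588′ = 0.409800°; total 10.4098000
  S ⇒ negate
  Longitude: 18.1402′ = 0.302337°; total 123.3023367
  E ⇒ keep positive
Point 5:
  Lat: degrees = first 2 digits = 85, minutes = 50.6595; 85 + 50.6595/60 = 85.8443250
  S → negative
  Lon: split at 3 digits → 148° and 24.857′; 148 + 24.857/60 = 148.4142833
  E ⇒ keep positive

1. -66.616983, 12.068376
2. -35.725278, -179.264444
3. 67.254930, 83.112183
4. -10.409800, 123.302337
5. -85.844325, 148.414283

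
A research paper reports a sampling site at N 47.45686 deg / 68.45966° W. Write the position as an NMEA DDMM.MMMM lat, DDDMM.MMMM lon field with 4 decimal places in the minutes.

4727.4116,N / 06827.5796,W

Lat: fractional part 0.456860 → 27.411600 minutes
λ: minutes = (68.459660 − 68) × 60 = 27.579600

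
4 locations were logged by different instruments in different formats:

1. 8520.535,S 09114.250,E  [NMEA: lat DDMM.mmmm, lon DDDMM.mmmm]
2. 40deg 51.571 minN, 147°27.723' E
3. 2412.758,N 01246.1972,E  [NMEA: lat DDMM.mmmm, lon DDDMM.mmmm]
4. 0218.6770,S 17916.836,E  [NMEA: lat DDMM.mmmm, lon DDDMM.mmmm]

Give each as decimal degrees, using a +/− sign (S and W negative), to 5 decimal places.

Point 1:
  Latitude: split at 2 digits → 85° and 20.535′; 85 + 20.535/60 = 85.342250
  S ⇒ negate
  Lon: degrees = first 3 digits = 91, minutes = 14.25; 91 + 14.25/60 = 91.237500
  E → positive
Point 2:
  Latitude: 40 + 51.571/60 = 40.859517
  N → positive
  λ: 147 + 27.723/60 = 147.462050
  E ⇒ keep positive
Point 3:
  Lat: degrees = first 2 digits = 24, minutes = 12.758; 24 + 12.758/60 = 24.212633
  N → positive
  Lon: split at 3 digits → 012° and 46.1972′; 12 + 46.1972/60 = 12.769953
  E ⇒ keep positive
Point 4:
  Lat: split at 2 digits → 02° and 18.677′; 2 + 18.677/60 = 2.311283
  hemisphere S, so the sign is −
  Longitude: split at 3 digits → 179° and 16.836′; 179 + 16.836/60 = 179.280600
  E ⇒ keep positive

1. -85.34225, 91.23750
2. 40.85952, 147.46205
3. 24.21263, 12.76995
4. -2.31128, 179.28060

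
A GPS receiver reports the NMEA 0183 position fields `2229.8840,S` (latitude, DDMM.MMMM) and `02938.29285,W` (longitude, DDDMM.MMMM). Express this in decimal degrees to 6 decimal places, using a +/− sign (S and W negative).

-22.498067, -29.638214

φ: split at 2 digits → 22° and 29.884′; 22 + 29.884/60 = 22.4980667
hemisphere S, so the sign is −
Lon: split at 3 digits → 029° and 38.29285′; 29 + 38.29285/60 = 29.6382142
W → negative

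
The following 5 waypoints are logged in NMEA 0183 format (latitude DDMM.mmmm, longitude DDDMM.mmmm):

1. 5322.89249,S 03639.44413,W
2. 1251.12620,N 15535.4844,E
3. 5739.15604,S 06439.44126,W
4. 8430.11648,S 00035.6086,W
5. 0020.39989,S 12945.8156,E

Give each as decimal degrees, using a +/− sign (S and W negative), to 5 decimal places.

1. -53.38154, -36.65740
2. 12.85210, 155.59141
3. -57.65260, -64.65735
4. -84.50194, -0.59348
5. -0.34000, 129.76359

Point 1:
  Lat: degrees = first 2 digits = 53, minutes = 22.89249; 53 + 22.89249/60 = 53.381542
  hemisphere S, so the sign is −
  Lon: degrees = first 3 digits = 36, minutes = 39.44413; 36 + 39.44413/60 = 36.657402
  W ⇒ negate
Point 2:
  Lat: degrees = first 2 digits = 12, minutes = 51.1262; 12 + 51.1262/60 = 12.852103
  N ⇒ keep positive
  Lon: split at 3 digits → 155° and 35.4844′; 155 + 35.4844/60 = 155.591407
  E ⇒ keep positive
Point 3:
  Lat: split at 2 digits → 57° and 39.15604′; 57 + 39.15604/60 = 57.652601
  S ⇒ negate
  Lon: degrees = first 3 digits = 64, minutes = 39.44126; 64 + 39.44126/60 = 64.657354
  hemisphere W, so the sign is −
Point 4:
  φ: degrees = first 2 digits = 84, minutes = 30.11648; 84 + 30.11648/60 = 84.501941
  S ⇒ negate
  λ: split at 3 digits → 000° and 35.6086′; 0 + 35.6086/60 = 0.593477
  W → negative
Point 5:
  φ: split at 2 digits → 00° and 20.39989′; 0 + 20.39989/60 = 0.339998
  hemisphere S, so the sign is −
  λ: degrees = first 3 digits = 129, minutes = 45.8156; 129 + 45.8156/60 = 129.763593
  E → positive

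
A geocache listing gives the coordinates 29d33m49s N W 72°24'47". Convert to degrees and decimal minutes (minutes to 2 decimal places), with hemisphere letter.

29° 33.82′ N, 72° 24.78′ W

Lat: 33 + 49/60 = 33.8167′
Longitude: seconds/60 = 0.78333; minutes = 24 + 0.78333 = 24.7833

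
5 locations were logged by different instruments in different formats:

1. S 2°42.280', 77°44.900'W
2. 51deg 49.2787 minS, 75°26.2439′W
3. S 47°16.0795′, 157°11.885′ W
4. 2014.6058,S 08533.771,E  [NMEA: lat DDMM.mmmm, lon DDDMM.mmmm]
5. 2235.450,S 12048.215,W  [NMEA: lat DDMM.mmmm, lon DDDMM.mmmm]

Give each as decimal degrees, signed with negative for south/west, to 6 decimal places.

1. -2.704667, -77.748333
2. -51.821312, -75.437398
3. -47.267992, -157.198083
4. -20.243430, 85.562850
5. -22.590833, -120.803583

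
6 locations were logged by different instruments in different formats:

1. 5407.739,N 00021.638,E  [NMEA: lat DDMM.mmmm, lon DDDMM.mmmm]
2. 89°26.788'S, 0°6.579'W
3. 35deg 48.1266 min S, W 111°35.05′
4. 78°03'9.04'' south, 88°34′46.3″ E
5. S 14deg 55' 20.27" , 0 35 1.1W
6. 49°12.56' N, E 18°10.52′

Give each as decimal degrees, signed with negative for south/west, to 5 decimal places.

1. 54.12898, 0.36063
2. -89.44647, -0.10965
3. -35.80211, -111.58417
4. -78.05251, 88.57953
5. -14.92230, -0.58364
6. 49.20933, 18.17533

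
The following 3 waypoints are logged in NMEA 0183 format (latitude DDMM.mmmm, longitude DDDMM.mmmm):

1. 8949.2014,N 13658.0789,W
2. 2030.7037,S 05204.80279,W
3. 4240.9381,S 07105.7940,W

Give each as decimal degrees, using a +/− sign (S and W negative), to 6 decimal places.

1. 89.820023, -136.967982
2. -20.511728, -52.080047
3. -42.682302, -71.096567

Point 1:
  Latitude: split at 2 digits → 89° and 49.2014′; 89 + 49.2014/60 = 89.8200233
  N ⇒ keep positive
  Longitude: split at 3 digits → 136° and 58.0789′; 136 + 58.0789/60 = 136.9679817
  hemisphere W, so the sign is −
Point 2:
  Lat: split at 2 digits → 20° and 30.7037′; 20 + 30.7037/60 = 20.5117283
  S ⇒ negate
  Longitude: split at 3 digits → 052° and 4.80279′; 52 + 4.80279/60 = 52.0800465
  W → negative
Point 3:
  Latitude: split at 2 digits → 42° and 40.9381′; 42 + 40.9381/60 = 42.6823017
  S ⇒ negate
  Lon: degrees = first 3 digits = 71, minutes = 5.794; 71 + 5.794/60 = 71.0965667
  W ⇒ negate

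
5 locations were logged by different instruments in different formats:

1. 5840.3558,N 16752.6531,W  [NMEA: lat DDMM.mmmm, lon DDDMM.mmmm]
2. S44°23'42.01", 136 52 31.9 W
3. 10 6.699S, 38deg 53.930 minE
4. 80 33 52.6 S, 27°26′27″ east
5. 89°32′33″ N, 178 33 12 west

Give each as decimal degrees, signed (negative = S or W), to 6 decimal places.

1. 58.672597, -167.877552
2. -44.395003, -136.875528
3. -10.111650, 38.898833
4. -80.564611, 27.440833
5. 89.542500, -178.553333

Point 1:
  Lat: degrees = first 2 digits = 58, minutes = 40.3558; 58 + 40.3558/60 = 58.6725967
  N → positive
  Lon: degrees = first 3 digits = 167, minutes = 52.6531; 167 + 52.6531/60 = 167.8775517
  hemisphere W, so the sign is −
Point 2:
  φ: 23′ + 42.01″ = 23.70017′; 44 + 23.70017/60 = 44.3950028
  S → negative
  λ: 136 + 52/60 + 31.9/3600 = 136.8755278
  W → negative
Point 3:
  Latitude: 10 + 6.699/60 = 10.1116500
  S → negative
  λ: 53.93′ = 0.898833°; total 38.8988333
  E ⇒ keep positive
Point 4:
  φ: 80 + 33/60 + 52.6/3600 = 80.5646111
  hemisphere S, so the sign is −
  Lon: 27 + 26/60 + 27/3600 = 27.4408333
  E ⇒ keep positive
Point 5:
  Lat: 89 + 32/60 + 33/3600 = 89.5425000
  N → positive
  λ: 178 + 33/60 + 12/3600 = 178.5533333
  W ⇒ negate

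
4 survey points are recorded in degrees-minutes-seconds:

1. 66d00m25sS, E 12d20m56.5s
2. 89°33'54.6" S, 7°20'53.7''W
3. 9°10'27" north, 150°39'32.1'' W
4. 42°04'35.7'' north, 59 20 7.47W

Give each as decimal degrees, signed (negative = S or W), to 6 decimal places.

1. -66.006944, 12.349028
2. -89.565167, -7.348250
3. 9.174167, -150.658917
4. 42.076583, -59.335408

Point 1:
  Lat: 66° + 0/60 + 25/3600 = 66 + 0.000000 + 0.006944 = 66.0069444
  hemisphere S, so the sign is −
  λ: 12 + 20/60 + 56.5/3600 = 12.3490278
  E → positive
Point 2:
  φ: 89° + 33/60 + 54.6/3600 = 89 + 0.550000 + 0.015167 = 89.5651667
  S ⇒ negate
  Longitude: 7 + 20/60 + 53.7/3600 = 7.3482500
  W → negative
Point 3:
  Lat: 9° + 10/60 + 27/3600 = 9 + 0.166667 + 0.007500 = 9.1741667
  N ⇒ keep positive
  Longitude: 150° + 39/60 + 32.1/3600 = 150 + 0.650000 + 0.008917 = 150.6589167
  W → negative
Point 4:
  φ: 4′ + 35.7″ = 4.59500′; 42 + 4.59500/60 = 42.0765833
  N ⇒ keep positive
  Lon: 20′ + 7.47″ = 20.12450′; 59 + 20.12450/60 = 59.3354083
  hemisphere W, so the sign is −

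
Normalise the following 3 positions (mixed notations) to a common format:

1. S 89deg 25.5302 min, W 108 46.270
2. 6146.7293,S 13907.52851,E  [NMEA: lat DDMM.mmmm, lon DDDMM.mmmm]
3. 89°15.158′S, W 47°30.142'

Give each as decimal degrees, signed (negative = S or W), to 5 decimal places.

Point 1:
  φ: 89 + 25.5302/60 = 89.425503
  S → negative
  λ: 108 + 46.27/60 = 108.771167
  W ⇒ negate
Point 2:
  Lat: degrees = first 2 digits = 61, minutes = 46.7293; 61 + 46.7293/60 = 61.778822
  S ⇒ negate
  Lon: split at 3 digits → 139° and 7.52851′; 139 + 7.52851/60 = 139.125475
  E → positive
Point 3:
  φ: 15.158′ = 0.252633°; total 89.252633
  S ⇒ negate
  λ: 30.142′ = 0.502367°; total 47.502367
  hemisphere W, so the sign is −

1. -89.42550, -108.77117
2. -61.77882, 139.12548
3. -89.25263, -47.50237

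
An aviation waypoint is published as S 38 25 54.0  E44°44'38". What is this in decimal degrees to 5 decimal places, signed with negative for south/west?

-38.43167, 44.74389

φ: 38° + 25/60 + 54/3600 = 38 + 0.416667 + 0.015000 = 38.431667
S → negative
Lon: 44 + 44/60 + 38/3600 = 44.743889
E ⇒ keep positive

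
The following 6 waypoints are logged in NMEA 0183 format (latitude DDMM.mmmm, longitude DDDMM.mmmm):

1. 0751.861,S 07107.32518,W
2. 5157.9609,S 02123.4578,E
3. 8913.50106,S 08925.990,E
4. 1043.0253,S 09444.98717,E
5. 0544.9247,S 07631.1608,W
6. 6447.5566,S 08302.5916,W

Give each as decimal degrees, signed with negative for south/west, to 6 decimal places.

1. -7.864350, -71.122086
2. -51.966015, 21.390963
3. -89.225018, 89.433167
4. -10.717088, 94.749786
5. -5.748745, -76.519347
6. -64.792610, -83.043193

Point 1:
  Lat: degrees = first 2 digits = 7, minutes = 51.861; 7 + 51.861/60 = 7.8643500
  hemisphere S, so the sign is −
  Lon: split at 3 digits → 071° and 7.32518′; 71 + 7.32518/60 = 71.1220863
  W ⇒ negate
Point 2:
  φ: split at 2 digits → 51° and 57.9609′; 51 + 57.9609/60 = 51.9660150
  S ⇒ negate
  λ: degrees = first 3 digits = 21, minutes = 23.4578; 21 + 23.4578/60 = 21.3909633
  E ⇒ keep positive
Point 3:
  φ: degrees = first 2 digits = 89, minutes = 13.50106; 89 + 13.50106/60 = 89.2250177
  hemisphere S, so the sign is −
  λ: split at 3 digits → 089° and 25.99′; 89 + 25.99/60 = 89.4331667
  E ⇒ keep positive
Point 4:
  Lat: degrees = first 2 digits = 10, minutes = 43.0253; 10 + 43.0253/60 = 10.7170883
  S ⇒ negate
  Lon: split at 3 digits → 094° and 44.98717′; 94 + 44.98717/60 = 94.7497862
  E → positive
Point 5:
  Latitude: split at 2 digits → 05° and 44.9247′; 5 + 44.9247/60 = 5.7487450
  hemisphere S, so the sign is −
  Longitude: split at 3 digits → 076° and 31.1608′; 76 + 31.1608/60 = 76.5193467
  W → negative
Point 6:
  Latitude: split at 2 digits → 64° and 47.5566′; 64 + 47.5566/60 = 64.7926100
  hemisphere S, so the sign is −
  λ: split at 3 digits → 083° and 2.5916′; 83 + 2.5916/60 = 83.0431933
  W → negative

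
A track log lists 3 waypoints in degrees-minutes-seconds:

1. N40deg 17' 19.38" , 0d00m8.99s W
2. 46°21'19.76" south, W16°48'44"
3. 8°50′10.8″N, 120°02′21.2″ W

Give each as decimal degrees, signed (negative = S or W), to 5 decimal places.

1. 40.28872, -0.00250
2. -46.35549, -16.81222
3. 8.83633, -120.03922

Point 1:
  φ: 40 + 17/60 + 19.38/3600 = 40.288717
  N → positive
  Longitude: 0 + 0/60 + 8.99/3600 = 0.002497
  W → negative
Point 2:
  Lat: 46° + 21/60 + 19.76/3600 = 46 + 0.350000 + 0.005489 = 46.355489
  S → negative
  Longitude: 16 + 48/60 + 44/3600 = 16.812222
  hemisphere W, so the sign is −
Point 3:
  Latitude: 8 + 50/60 + 10.8/3600 = 8.836333
  N ⇒ keep positive
  λ: 2′ + 21.2″ = 2.35333′; 120 + 2.35333/60 = 120.039222
  W → negative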